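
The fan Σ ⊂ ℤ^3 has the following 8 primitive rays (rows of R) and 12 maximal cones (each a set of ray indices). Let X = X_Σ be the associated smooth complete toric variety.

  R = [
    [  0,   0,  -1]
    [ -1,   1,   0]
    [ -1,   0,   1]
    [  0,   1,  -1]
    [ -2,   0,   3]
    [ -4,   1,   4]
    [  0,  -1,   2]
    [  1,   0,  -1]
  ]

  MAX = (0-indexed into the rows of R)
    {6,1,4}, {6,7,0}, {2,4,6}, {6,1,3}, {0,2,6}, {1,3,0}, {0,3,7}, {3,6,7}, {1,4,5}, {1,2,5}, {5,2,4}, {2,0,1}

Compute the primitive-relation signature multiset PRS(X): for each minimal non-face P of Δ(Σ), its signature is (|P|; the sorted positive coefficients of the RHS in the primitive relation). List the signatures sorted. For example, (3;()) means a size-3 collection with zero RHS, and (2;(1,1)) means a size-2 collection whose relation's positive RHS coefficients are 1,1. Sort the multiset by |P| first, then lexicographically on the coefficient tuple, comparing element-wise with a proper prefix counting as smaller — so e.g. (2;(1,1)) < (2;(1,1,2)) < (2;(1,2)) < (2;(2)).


The 14 primitive collections of Σ (r=8, n=3):

  • {2,7}:  v_{2} + v_{7} = 0 ; sig = (2;())
  • {1,7}:  v_{1} + v_{7} = v_{3} ; sig = (2;(1))
  • {2,3}:  v_{2} + v_{3} = v_{1} ; sig = (2;(1))
  • {4,7}:  v_{4} + v_{7} = v_{1} + v_{6} ; sig = (2;(1,1))
  • {5,7}:  v_{5} + v_{7} = v_{1} + v_{4} ; sig = (2;(1,1))
  • {3,4}:  v_{3} + v_{4} = 2·v_{1} + v_{6} ; sig = (2;(1,2))
  • {3,5}:  v_{3} + v_{5} = 2·v_{1} + v_{4} ; sig = (2;(1,2))
  • {0,5}:  v_{0} + v_{5} = v_{1} + 3·v_{2} ; sig = (2;(1,3))
  • {0,4}:  v_{0} + v_{4} = 2·v_{2} ; sig = (2;(2))
  • {5,6}:  v_{5} + v_{6} = 2·v_{4} ; sig = (2;(2))
  • {0,3,6}:  v_{0} + v_{3} + v_{6} = 0 ; sig = (3;())
  • {0,1,6}:  v_{0} + v_{1} + v_{6} = v_{2} ; sig = (3;(1))
  • {1,2,4}:  v_{1} + v_{2} + v_{4} = v_{5} ; sig = (3;(1))
  • {1,2,6}:  v_{1} + v_{2} + v_{6} = v_{4} ; sig = (3;(1))

Sorted signature multiset PRS(X):
    |P|=2: 10 collections, coeffs (), (1), (1), (1,1), (1,1), (1,2), (1,2), (1,3), (2), (2)
    |P|=3: 4 collections, coeffs (), (1), (1), (1)


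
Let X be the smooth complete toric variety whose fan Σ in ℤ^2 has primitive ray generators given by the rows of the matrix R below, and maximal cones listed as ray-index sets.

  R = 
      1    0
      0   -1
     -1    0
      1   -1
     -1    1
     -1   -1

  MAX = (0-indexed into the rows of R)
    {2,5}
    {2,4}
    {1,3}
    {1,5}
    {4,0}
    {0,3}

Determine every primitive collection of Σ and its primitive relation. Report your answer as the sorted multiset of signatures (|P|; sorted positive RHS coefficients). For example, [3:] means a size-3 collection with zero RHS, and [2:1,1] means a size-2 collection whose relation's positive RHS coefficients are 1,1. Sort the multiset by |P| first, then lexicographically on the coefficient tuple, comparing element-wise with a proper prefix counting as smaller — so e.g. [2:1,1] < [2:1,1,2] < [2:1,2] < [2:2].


Minimal non-faces — 9 found among 6 rays, 6 max cones:

  P = {0,2}:  v_{0} + v_{2} = 0  →  sig = [2:]
  P = {3,4}:  v_{3} + v_{4} = 0  →  sig = [2:]
  P = {0,1}:  v_{0} + v_{1} = v_{3}  →  sig = [2:1]
  P = {0,5}:  v_{0} + v_{5} = v_{1}  →  sig = [2:1]
  P = {1,2}:  v_{1} + v_{2} = v_{5}  →  sig = [2:1]
  P = {1,4}:  v_{1} + v_{4} = v_{2}  →  sig = [2:1]
  P = {2,3}:  v_{2} + v_{3} = v_{1}  →  sig = [2:1]
  P = {3,5}:  v_{3} + v_{5} = 2·v_{1}  →  sig = [2:2]
  P = {4,5}:  v_{4} + v_{5} = 2·v_{2}  →  sig = [2:2]

Signatures (|P|; sorted positive RHS coefficients), sorted:
[[2:], [2:], [2:1], [2:1], [2:1], [2:1], [2:1], [2:2], [2:2]]


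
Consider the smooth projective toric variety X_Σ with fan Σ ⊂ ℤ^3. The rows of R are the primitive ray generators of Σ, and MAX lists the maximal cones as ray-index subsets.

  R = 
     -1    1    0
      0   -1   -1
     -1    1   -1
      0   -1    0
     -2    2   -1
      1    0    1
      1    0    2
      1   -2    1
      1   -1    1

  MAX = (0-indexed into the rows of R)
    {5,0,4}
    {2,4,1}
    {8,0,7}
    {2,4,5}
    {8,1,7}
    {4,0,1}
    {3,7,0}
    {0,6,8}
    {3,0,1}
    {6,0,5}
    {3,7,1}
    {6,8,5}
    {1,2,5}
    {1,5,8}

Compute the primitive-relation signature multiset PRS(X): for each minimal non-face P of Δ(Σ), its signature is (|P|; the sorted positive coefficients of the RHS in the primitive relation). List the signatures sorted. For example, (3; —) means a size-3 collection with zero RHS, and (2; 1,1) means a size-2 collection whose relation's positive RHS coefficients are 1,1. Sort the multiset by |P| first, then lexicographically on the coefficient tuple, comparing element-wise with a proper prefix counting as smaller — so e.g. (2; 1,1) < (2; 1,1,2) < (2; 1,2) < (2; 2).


Primitive collections (20):

  • {2,8}:  v_{2} + v_{8} = 0  ⟹  sig = (2; —)
  • {0,2}:  v_{0} + v_{2} = v_{4}  ⟹  sig = (2; 1)
  • {1,6}:  v_{1} + v_{6} = v_{8}  ⟹  sig = (2; 1)
  • {2,7}:  v_{2} + v_{7} = v_{3}  ⟹  sig = (2; 1)
  • {3,5}:  v_{3} + v_{5} = v_{8}  ⟹  sig = (2; 1)
  • {3,8}:  v_{3} + v_{8} = v_{7}  ⟹  sig = (2; 1)
  • {4,8}:  v_{4} + v_{8} = v_{0}  ⟹  sig = (2; 1)
  • {2,3}:  v_{2} + v_{3} = v_{0} + v_{1}  ⟹  sig = (2; 1,1)
  • {2,6}:  v_{2} + v_{6} = v_{0} + v_{5}  ⟹  sig = (2; 1,1)
  • {4,7}:  v_{4} + v_{7} = v_{0} + v_{3}  ⟹  sig = (2; 1,1)
  • {3,4}:  v_{3} + v_{4} = 2·v_{0} + v_{1}  ⟹  sig = (2; 1,2)
  • {3,6}:  v_{3} + v_{6} = v_{0} + 2·v_{8}  ⟹  sig = (2; 1,2)
  • {4,6}:  v_{4} + v_{6} = 2·v_{0} + v_{5}  ⟹  sig = (2; 1,2)
  • {6,7}:  v_{6} + v_{7} = v_{0} + 3·v_{8}  ⟹  sig = (2; 1,3)
  • {5,7}:  v_{5} + v_{7} = 2·v_{8}  ⟹  sig = (2; 2)
  • {0,1,5}:  v_{0} + v_{1} + v_{5} = 0  ⟹  sig = (3; —)
  • {0,1,8}:  v_{0} + v_{1} + v_{8} = v_{3}  ⟹  sig = (3; 1)
  • {0,5,8}:  v_{0} + v_{5} + v_{8} = v_{6}  ⟹  sig = (3; 1)
  • {1,4,5}:  v_{1} + v_{4} + v_{5} = v_{2}  ⟹  sig = (3; 1)
  • {0,1,7}:  v_{0} + v_{1} + v_{7} = 2·v_{3}  ⟹  sig = (3; 2)

Sorted signature multiset PRS(X):
    |P|=2: 15 collections, coeffs (), (1), (1), (1), (1), (1), (1), (1,1), (1,1), (1,1), (1,2), (1,2), (1,2), (1,3), (2)
    |P|=3: 5 collections, coeffs (), (1), (1), (1), (2)


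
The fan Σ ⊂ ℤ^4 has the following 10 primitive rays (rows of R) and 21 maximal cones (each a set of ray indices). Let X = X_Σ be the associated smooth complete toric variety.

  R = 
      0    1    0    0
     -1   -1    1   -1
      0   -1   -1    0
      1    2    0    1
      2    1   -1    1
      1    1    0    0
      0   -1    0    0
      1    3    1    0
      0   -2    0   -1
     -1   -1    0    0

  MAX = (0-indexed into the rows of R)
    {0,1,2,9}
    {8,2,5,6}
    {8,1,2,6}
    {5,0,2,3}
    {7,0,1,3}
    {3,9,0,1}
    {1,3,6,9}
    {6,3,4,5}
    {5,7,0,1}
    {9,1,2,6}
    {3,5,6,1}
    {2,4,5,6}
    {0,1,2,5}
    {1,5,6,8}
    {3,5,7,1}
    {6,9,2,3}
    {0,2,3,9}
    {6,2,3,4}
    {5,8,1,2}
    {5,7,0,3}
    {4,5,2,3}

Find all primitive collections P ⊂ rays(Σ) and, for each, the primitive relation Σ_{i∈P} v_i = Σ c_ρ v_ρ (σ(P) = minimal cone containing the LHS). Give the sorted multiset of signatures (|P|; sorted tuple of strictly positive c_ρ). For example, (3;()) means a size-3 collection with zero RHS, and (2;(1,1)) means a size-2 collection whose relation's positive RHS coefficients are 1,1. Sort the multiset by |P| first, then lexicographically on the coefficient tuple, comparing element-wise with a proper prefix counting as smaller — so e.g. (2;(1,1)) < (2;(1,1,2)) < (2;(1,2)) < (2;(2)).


18 minimal non-faces of Δ(Σ) (on 10 rays):

  P = {0,6}:  v_{0} + v_{6} = 0 ; sig = (2;())
  P = {5,9}:  v_{5} + v_{9} = 0 ; sig = (2;())
  P = {1,4}:  v_{1} + v_{4} = v_{5} + v_{6} ; sig = (2;(1,1))
  P = {2,7}:  v_{2} + v_{7} = v_{0} + v_{5} ; sig = (2;(1,1))
  P = {3,8}:  v_{3} + v_{8} = v_{5} + v_{6} ; sig = (2;(1,1))
  P = {0,4}:  v_{0} + v_{4} = v_{2} + v_{3} + v_{5} ; sig = (2;(1,1,1))
  P = {0,8}:  v_{0} + v_{8} = v_{1} + v_{2} + v_{5} ; sig = (2;(1,1,1))
  P = {4,9}:  v_{4} + v_{9} = v_{2} + v_{3} + v_{6} ; sig = (2;(1,1,1))
  P = {6,7}:  v_{6} + v_{7} = v_{1} + v_{3} + v_{5} ; sig = (2;(1,1,1))
  P = {7,9}:  v_{7} + v_{9} = v_{0} + v_{1} + v_{3} ; sig = (2;(1,1,1))
  P = {8,9}:  v_{8} + v_{9} = v_{1} + v_{2} + v_{6} ; sig = (2;(1,1,1))
  P = {4,7}:  v_{4} + v_{7} = v_{3} + 2·v_{5} ; sig = (2;(1,2))
  P = {7,8}:  v_{7} + v_{8} = v_{1} + 2·v_{5} ; sig = (2;(1,2))
  P = {4,8}:  v_{4} + v_{8} = v_{2} + 2·v_{5} + 2·v_{6} ; sig = (2;(1,2,2))
  P = {1,2,3}:  v_{1} + v_{2} + v_{3} = 0 ; sig = (3;())
  P = {0,1,3,5}:  v_{0} + v_{1} + v_{3} + v_{5} = v_{7} ; sig = (4;(1))
  P = {1,2,5,6}:  v_{1} + v_{2} + v_{5} + v_{6} = v_{8} ; sig = (4;(1))
  P = {2,3,5,6}:  v_{2} + v_{3} + v_{5} + v_{6} = v_{4} ; sig = (4;(1))

Sorted signature multiset PRS(X):
[(2;()), (2;()), (2;(1,1)), (2;(1,1)), (2;(1,1)), (2;(1,1,1)), (2;(1,1,1)), (2;(1,1,1)), (2;(1,1,1)), (2;(1,1,1)), (2;(1,1,1)), (2;(1,2)), (2;(1,2)), (2;(1,2,2)), (3;()), (4;(1)), (4;(1)), (4;(1))]


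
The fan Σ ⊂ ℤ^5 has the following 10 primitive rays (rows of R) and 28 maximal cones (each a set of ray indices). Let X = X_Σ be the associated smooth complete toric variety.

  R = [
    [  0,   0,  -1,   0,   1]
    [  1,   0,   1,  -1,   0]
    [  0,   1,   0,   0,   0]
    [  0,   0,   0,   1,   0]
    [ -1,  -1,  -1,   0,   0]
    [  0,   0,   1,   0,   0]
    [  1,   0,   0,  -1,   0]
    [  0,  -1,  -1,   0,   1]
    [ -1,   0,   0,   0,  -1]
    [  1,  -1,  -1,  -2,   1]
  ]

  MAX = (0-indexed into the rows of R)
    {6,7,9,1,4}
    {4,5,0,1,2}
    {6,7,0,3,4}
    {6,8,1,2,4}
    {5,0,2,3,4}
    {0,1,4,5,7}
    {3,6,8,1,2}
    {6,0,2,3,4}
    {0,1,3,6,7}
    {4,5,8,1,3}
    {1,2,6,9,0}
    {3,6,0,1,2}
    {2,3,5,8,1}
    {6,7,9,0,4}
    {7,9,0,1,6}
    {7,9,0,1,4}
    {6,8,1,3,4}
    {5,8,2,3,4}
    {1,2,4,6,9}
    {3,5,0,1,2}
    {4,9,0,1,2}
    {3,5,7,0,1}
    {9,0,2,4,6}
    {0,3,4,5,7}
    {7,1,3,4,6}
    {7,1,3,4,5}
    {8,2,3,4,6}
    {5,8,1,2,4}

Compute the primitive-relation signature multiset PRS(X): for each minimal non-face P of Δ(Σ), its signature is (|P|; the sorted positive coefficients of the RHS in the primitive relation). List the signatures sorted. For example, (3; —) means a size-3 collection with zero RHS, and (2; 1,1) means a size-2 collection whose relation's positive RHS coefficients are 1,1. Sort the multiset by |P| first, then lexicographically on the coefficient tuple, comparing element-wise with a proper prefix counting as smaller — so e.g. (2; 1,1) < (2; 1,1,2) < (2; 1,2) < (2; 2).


The 10 primitive collections of Σ (r=10, n=5):

  {2,7}:  v_{2} + v_{7} = v_{0}  →  sig = (2; 1)
  {5,6}:  v_{5} + v_{6} = v_{1}  →  sig = (2; 1)
  {7,8}:  v_{7} + v_{8} = v_{4}  →  sig = (2; 1)
  {0,8}:  v_{0} + v_{8} = v_{2} + v_{4}  →  sig = (2; 1,1)
  {3,9}:  v_{3} + v_{9} = v_{6} + v_{7}  →  sig = (2; 1,1)
  {8,9}:  v_{8} + v_{9} = v_{1} + v_{2} + 2·v_{4} + v_{6}  →  sig = (2; 1,1,1,2)
  {5,9}:  v_{5} + v_{9} = v_{0} + 2·v_{1} + v_{4}  →  sig = (2; 1,1,2)
  {1,2,3,4}:  v_{1} + v_{2} + v_{3} + v_{4} = 0  →  sig = (4; —)
  {0,1,3,4}:  v_{0} + v_{1} + v_{3} + v_{4} = v_{7}  →  sig = (4; 1)
  {0,1,4,6}:  v_{0} + v_{1} + v_{4} + v_{6} = v_{9}  →  sig = (4; 1)

Hence PRS(X_Σ) =
    (2; 1)
    (2; 1)
    (2; 1)
    (2; 1,1)
    (2; 1,1)
    (2; 1,1,1,2)
    (2; 1,1,2)
    (4; —)
    (4; 1)
    (4; 1)


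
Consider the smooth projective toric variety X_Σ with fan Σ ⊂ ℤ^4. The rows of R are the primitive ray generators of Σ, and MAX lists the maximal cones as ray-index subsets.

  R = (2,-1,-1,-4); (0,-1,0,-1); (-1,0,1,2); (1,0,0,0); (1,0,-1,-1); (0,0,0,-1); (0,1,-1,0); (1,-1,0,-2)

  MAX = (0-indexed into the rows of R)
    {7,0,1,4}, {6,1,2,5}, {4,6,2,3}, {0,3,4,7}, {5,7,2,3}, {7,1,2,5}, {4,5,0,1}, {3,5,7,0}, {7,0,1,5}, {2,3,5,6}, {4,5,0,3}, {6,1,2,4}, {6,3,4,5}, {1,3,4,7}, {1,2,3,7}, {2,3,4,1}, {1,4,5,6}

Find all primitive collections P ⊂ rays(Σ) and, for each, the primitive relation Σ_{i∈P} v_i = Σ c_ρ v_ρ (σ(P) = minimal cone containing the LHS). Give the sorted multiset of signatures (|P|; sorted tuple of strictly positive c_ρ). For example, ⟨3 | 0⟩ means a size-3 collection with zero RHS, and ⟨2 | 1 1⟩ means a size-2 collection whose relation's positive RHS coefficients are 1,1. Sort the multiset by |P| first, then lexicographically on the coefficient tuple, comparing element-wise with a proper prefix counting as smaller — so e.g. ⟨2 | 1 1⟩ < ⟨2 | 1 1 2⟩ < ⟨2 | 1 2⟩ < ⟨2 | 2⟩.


The 9 primitive collections of Σ (r=8, n=4):

  {0,2}:  v_{0} + v_{2} = v_{7}  ⇒ sig = ⟨2 | 1⟩
  {6,7}:  v_{6} + v_{7} = v_{4} + v_{5}  ⇒ sig = ⟨2 | 1 1⟩
  {0,6}:  v_{0} + v_{6} = 2·v_{4} + 2·v_{5}  ⇒ sig = ⟨2 | 2 2⟩
  {2,4,5}:  v_{2} + v_{4} + v_{5} = 0  ⇒ sig = ⟨3 | 0⟩
  {1,3,5}:  v_{1} + v_{3} + v_{5} = v_{7}  ⇒ sig = ⟨3 | 1⟩
  {1,3,6}:  v_{1} + v_{3} + v_{6} = v_{4}  ⇒ sig = ⟨3 | 1⟩
  {4,5,7}:  v_{4} + v_{5} + v_{7} = v_{0}  ⇒ sig = ⟨3 | 1⟩
  {2,4,7}:  v_{2} + v_{4} + v_{7} = v_{1} + v_{3}  ⇒ sig = ⟨3 | 1 1⟩
  {0,1,3}:  v_{0} + v_{1} + v_{3} = v_{4} + 2·v_{7}  ⇒ sig = ⟨3 | 1 2⟩

Hence PRS(X_Σ) =
{ ⟨2 | 1⟩,  ⟨2 | 1 1⟩,  ⟨2 | 2 2⟩,  ⟨3 | 0⟩,  ⟨3 | 1⟩ ×3,  ⟨3 | 1 1⟩,  ⟨3 | 1 2⟩ }


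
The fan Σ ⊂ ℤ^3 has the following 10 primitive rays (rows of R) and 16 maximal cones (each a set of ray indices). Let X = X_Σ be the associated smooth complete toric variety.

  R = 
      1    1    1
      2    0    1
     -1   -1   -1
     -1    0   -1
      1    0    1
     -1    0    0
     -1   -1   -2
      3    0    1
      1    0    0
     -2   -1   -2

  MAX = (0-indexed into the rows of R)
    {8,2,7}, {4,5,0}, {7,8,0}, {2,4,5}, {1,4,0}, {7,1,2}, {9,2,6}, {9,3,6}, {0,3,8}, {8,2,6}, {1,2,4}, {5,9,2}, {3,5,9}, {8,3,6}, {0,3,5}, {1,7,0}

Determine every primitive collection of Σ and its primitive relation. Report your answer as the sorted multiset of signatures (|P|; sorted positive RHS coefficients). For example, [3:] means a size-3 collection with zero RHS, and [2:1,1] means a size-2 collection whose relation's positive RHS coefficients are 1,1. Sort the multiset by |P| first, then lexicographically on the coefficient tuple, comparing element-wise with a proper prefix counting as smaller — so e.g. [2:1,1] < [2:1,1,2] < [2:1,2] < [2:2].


|primitive collections| = 21. Relations:

  P={0,2}:  v_{0} + v_{2} = 0  ⇒ sig = [2:]
  P={3,4}:  v_{3} + v_{4} = 0  ⇒ sig = [2:]
  P={5,8}:  v_{5} + v_{8} = 0  ⇒ sig = [2:]
  P={0,9}:  v_{0} + v_{9} = v_{3}  ⇒ sig = [2:1]
  P={1,3}:  v_{1} + v_{3} = v_{8}  ⇒ sig = [2:1]
  P={1,5}:  v_{1} + v_{5} = v_{4}  ⇒ sig = [2:1]
  P={1,8}:  v_{1} + v_{8} = v_{7}  ⇒ sig = [2:1]
  P={2,3}:  v_{2} + v_{3} = v_{9}  ⇒ sig = [2:1]
  P={4,8}:  v_{4} + v_{8} = v_{1}  ⇒ sig = [2:1]
  P={4,9}:  v_{4} + v_{9} = v_{2}  ⇒ sig = [2:1]
  P={5,6}:  v_{5} + v_{6} = v_{9}  ⇒ sig = [2:1]
  P={5,7}:  v_{5} + v_{7} = v_{1}  ⇒ sig = [2:1]
  P={8,9}:  v_{8} + v_{9} = v_{6}  ⇒ sig = [2:1]
  P={0,6}:  v_{0} + v_{6} = v_{3} + v_{8}  ⇒ sig = [2:1,1]
  P={1,9}:  v_{1} + v_{9} = v_{2} + v_{8}  ⇒ sig = [2:1,1]
  P={4,6}:  v_{4} + v_{6} = v_{2} + v_{8}  ⇒ sig = [2:1,1]
  P={1,6}:  v_{1} + v_{6} = v_{2} + 2·v_{8}  ⇒ sig = [2:1,2]
  P={7,9}:  v_{7} + v_{9} = v_{2} + 2·v_{8}  ⇒ sig = [2:1,2]
  P={6,7}:  v_{6} + v_{7} = v_{2} + 3·v_{8}  ⇒ sig = [2:1,3]
  P={3,7}:  v_{3} + v_{7} = 2·v_{8}  ⇒ sig = [2:2]
  P={4,7}:  v_{4} + v_{7} = 2·v_{1}  ⇒ sig = [2:2]

Signatures (|P|; sorted positive RHS coefficients), sorted:
[[2:], [2:], [2:], [2:1], [2:1], [2:1], [2:1], [2:1], [2:1], [2:1], [2:1], [2:1], [2:1], [2:1,1], [2:1,1], [2:1,1], [2:1,2], [2:1,2], [2:1,3], [2:2], [2:2]]


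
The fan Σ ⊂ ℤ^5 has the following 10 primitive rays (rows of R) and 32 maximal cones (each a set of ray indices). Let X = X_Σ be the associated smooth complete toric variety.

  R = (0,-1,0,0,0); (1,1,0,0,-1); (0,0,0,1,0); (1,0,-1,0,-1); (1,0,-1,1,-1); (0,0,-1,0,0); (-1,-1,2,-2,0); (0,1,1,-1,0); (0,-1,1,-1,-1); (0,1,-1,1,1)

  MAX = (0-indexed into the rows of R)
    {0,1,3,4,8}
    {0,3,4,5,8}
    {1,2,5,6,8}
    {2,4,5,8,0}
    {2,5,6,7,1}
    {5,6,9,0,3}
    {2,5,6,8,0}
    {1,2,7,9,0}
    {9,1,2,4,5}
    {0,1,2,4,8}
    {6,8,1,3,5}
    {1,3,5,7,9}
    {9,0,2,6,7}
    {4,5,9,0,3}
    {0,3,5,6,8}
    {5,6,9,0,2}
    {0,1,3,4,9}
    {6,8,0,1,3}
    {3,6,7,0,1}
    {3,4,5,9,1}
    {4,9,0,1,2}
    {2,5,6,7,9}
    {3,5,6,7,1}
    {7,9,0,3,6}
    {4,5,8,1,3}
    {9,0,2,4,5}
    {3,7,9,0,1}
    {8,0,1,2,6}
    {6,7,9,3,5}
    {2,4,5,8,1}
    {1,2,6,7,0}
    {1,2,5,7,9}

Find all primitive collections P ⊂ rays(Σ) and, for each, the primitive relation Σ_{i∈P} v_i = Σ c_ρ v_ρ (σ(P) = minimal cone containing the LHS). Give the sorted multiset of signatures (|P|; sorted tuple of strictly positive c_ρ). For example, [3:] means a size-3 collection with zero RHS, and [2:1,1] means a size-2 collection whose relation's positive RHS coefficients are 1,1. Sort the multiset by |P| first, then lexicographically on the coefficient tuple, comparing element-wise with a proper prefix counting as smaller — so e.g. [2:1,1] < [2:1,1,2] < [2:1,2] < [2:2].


8 minimal non-faces of Δ(Σ) (on 10 rays):

  {8,9}:  v_{8} + v_{9} = 0 ; sig = [2:]
  {2,3}:  v_{2} + v_{3} = v_{4} ; sig = [2:1]
  {4,6}:  v_{4} + v_{6} = v_{8} ; sig = [2:1]
  {4,7}:  v_{4} + v_{7} = v_{1} ; sig = [2:1]
  {7,8}:  v_{7} + v_{8} = v_{1} + v_{6} ; sig = [2:1,1]
  {0,1,5}:  v_{0} + v_{1} + v_{5} = v_{3} ; sig = [3:1]
  {1,6,9}:  v_{1} + v_{6} + v_{9} = v_{7} ; sig = [3:1]
  {0,5,7}:  v_{0} + v_{5} + v_{7} = v_{3} + v_{6} + v_{9} ; sig = [3:1,1,1]

Hence PRS(X_Σ) =
[[2:], [2:1], [2:1], [2:1], [2:1,1], [3:1], [3:1], [3:1,1,1]]


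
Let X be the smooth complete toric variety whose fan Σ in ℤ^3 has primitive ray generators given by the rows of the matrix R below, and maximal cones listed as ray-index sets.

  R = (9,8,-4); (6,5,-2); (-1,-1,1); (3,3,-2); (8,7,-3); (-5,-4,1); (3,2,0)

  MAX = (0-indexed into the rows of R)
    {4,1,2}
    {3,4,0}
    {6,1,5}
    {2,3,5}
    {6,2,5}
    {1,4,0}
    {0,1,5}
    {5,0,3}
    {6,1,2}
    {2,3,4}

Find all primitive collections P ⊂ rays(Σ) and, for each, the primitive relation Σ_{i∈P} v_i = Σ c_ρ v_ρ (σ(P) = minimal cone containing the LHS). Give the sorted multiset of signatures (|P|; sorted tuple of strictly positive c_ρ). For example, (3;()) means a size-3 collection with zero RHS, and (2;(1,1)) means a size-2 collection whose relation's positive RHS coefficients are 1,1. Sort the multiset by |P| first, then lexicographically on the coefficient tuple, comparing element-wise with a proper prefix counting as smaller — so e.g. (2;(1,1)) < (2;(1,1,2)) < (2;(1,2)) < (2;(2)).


7 collections generate NE(X_Σ); each relation:

  {0,2}:  v_{0} + v_{2} = v_{4} ; sig = (2;(1))
  {1,3}:  v_{1} + v_{3} = v_{0} ; sig = (2;(1))
  {3,6}:  v_{3} + v_{6} = v_{1} ; sig = (2;(1))
  {4,5}:  v_{4} + v_{5} = v_{3} ; sig = (2;(1))
  {4,6}:  v_{4} + v_{6} = 2·v_{1} + v_{2} ; sig = (2;(1,2))
  {0,6}:  v_{0} + v_{6} = 2·v_{1} ; sig = (2;(2))
  {1,2,5}:  v_{1} + v_{2} + v_{5} = 0 ; sig = (3;())

Hence PRS(X_Σ) =
{ (2;(1)) ×4,  (2;(1,2)),  (2;(2)),  (3;()) }


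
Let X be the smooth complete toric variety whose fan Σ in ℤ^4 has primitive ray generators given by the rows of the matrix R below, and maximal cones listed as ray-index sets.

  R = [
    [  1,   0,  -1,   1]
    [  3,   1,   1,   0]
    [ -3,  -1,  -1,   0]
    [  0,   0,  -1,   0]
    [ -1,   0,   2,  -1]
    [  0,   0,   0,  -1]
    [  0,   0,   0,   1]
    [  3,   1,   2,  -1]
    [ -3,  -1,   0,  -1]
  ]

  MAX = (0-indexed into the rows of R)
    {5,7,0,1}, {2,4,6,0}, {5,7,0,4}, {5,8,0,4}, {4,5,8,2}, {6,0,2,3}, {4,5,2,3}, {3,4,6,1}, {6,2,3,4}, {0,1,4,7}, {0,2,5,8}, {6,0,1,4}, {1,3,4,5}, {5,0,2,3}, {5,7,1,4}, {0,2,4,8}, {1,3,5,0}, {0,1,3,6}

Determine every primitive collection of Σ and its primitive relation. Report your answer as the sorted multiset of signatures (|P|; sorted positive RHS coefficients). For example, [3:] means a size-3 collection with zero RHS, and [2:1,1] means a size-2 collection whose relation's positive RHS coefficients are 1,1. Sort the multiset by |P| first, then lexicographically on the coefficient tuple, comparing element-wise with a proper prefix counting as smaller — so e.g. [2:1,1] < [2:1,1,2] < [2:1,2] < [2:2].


Δ(Σ) — 9 vertices, 12 min non-faces:

  P={1,2}:  v_{1} + v_{2} = 0  so sig = [2:]
  P={5,6}:  v_{5} + v_{6} = 0  so sig = [2:]
  P={3,7}:  v_{3} + v_{7} = v_{1} + v_{5}  so sig = [2:1,1]
  P={3,8}:  v_{3} + v_{8} = v_{2} + v_{5}  so sig = [2:1,1]
  P={1,8}:  v_{1} + v_{8} = v_{0} + v_{4} + v_{5}  so sig = [2:1,1,1]
  P={2,7}:  v_{2} + v_{7} = v_{0} + v_{4} + v_{5}  so sig = [2:1,1,1]
  P={6,7}:  v_{6} + v_{7} = v_{0} + v_{1} + v_{4}  so sig = [2:1,1,1]
  P={6,8}:  v_{6} + v_{8} = v_{0} + v_{2} + v_{4}  so sig = [2:1,1,1]
  P={7,8}:  v_{7} + v_{8} = 2·v_{0} + 2·v_{4} + 2·v_{5}  so sig = [2:2,2,2]
  P={0,3,4}:  v_{0} + v_{3} + v_{4} = 0  so sig = [3:]
  P={0,1,4,5}:  v_{0} + v_{1} + v_{4} + v_{5} = v_{7}  so sig = [4:1]
  P={0,2,4,5}:  v_{0} + v_{2} + v_{4} + v_{5} = v_{8}  so sig = [4:1]

Sorted signature multiset PRS(X):
{ [2:] ×2,  [2:1,1] ×2,  [2:1,1,1] ×4,  [2:2,2,2],  [3:],  [4:1] ×2 }


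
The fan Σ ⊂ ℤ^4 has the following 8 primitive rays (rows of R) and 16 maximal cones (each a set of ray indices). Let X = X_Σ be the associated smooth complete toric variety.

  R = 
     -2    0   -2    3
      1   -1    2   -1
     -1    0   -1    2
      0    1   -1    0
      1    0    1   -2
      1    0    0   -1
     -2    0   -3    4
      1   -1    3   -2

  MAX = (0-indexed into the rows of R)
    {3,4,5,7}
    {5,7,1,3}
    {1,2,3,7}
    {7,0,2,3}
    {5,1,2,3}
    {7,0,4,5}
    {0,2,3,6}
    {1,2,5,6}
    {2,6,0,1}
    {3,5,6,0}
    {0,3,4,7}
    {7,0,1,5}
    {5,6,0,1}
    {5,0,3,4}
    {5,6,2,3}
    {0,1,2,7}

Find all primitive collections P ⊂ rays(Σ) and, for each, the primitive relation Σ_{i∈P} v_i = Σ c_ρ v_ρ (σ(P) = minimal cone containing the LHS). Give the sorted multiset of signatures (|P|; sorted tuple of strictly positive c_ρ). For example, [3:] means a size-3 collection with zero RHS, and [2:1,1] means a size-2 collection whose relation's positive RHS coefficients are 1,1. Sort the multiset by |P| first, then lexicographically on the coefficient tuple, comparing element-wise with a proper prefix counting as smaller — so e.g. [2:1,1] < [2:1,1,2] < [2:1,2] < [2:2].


Σ has 9 primitive collections:

  • {2,4}:  v_{2} + v_{4} = 0 ; sig = [2:]
  • {1,4}:  v_{1} + v_{4} = v_{5} + v_{7} ; sig = [2:1,1]
  • {4,6}:  v_{4} + v_{6} = v_{0} + v_{5} ; sig = [2:1,1]
  • {6,7}:  v_{6} + v_{7} = v_{0} + v_{1} ; sig = [2:1,1]
  • {0,1,3}:  v_{0} + v_{1} + v_{3} = v_{2} ; sig = [3:1]
  • {0,2,5}:  v_{0} + v_{2} + v_{5} = v_{6} ; sig = [3:1]
  • {2,5,7}:  v_{2} + v_{5} + v_{7} = v_{1} ; sig = [3:1]
  • {1,3,6}:  v_{1} + v_{3} + v_{6} = 2·v_{2} + v_{5} ; sig = [3:1,2]
  • {0,3,5,7}:  v_{0} + v_{3} + v_{5} + v_{7} = 0 ; sig = [4:]

Hence PRS(X_Σ) =
[[2:], [2:1,1], [2:1,1], [2:1,1], [3:1], [3:1], [3:1], [3:1,2], [4:]]


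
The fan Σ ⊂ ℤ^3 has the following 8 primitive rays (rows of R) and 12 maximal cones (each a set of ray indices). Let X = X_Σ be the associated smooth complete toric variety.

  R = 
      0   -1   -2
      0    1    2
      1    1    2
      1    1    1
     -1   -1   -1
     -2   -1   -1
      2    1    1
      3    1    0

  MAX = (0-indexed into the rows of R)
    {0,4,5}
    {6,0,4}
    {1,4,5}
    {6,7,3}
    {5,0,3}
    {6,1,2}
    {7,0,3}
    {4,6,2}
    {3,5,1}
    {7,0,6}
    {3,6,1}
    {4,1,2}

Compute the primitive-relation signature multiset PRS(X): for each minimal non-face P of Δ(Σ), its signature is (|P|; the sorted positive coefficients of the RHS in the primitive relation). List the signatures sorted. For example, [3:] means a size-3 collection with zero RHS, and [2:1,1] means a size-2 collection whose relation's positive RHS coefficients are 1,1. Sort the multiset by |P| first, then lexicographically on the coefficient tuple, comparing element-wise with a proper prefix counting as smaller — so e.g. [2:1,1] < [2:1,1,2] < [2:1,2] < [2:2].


|primitive collections| = 12. Relations:

  P={0,1}:  v_{0} + v_{1} = 0  ⟹  sig = [2:]
  P={3,4}:  v_{3} + v_{4} = 0  ⟹  sig = [2:]
  P={5,6}:  v_{5} + v_{6} = 0  ⟹  sig = [2:]
  P={0,2}:  v_{0} + v_{2} = v_{4} + v_{6}  ⟹  sig = [2:1,1]
  P={1,7}:  v_{1} + v_{7} = v_{3} + v_{6}  ⟹  sig = [2:1,1]
  P={2,3}:  v_{2} + v_{3} = v_{1} + v_{6}  ⟹  sig = [2:1,1]
  P={2,5}:  v_{2} + v_{5} = v_{1} + v_{4}  ⟹  sig = [2:1,1]
  P={4,7}:  v_{4} + v_{7} = v_{0} + v_{6}  ⟹  sig = [2:1,1]
  P={5,7}:  v_{5} + v_{7} = v_{0} + v_{3}  ⟹  sig = [2:1,1]
  P={2,7}:  v_{2} + v_{7} = 2·v_{6}  ⟹  sig = [2:2]
  P={0,3,6}:  v_{0} + v_{3} + v_{6} = v_{7}  ⟹  sig = [3:1]
  P={1,4,6}:  v_{1} + v_{4} + v_{6} = v_{2}  ⟹  sig = [3:1]

Sorted signature multiset PRS(X):
[[2:], [2:], [2:], [2:1,1], [2:1,1], [2:1,1], [2:1,1], [2:1,1], [2:1,1], [2:2], [3:1], [3:1]]


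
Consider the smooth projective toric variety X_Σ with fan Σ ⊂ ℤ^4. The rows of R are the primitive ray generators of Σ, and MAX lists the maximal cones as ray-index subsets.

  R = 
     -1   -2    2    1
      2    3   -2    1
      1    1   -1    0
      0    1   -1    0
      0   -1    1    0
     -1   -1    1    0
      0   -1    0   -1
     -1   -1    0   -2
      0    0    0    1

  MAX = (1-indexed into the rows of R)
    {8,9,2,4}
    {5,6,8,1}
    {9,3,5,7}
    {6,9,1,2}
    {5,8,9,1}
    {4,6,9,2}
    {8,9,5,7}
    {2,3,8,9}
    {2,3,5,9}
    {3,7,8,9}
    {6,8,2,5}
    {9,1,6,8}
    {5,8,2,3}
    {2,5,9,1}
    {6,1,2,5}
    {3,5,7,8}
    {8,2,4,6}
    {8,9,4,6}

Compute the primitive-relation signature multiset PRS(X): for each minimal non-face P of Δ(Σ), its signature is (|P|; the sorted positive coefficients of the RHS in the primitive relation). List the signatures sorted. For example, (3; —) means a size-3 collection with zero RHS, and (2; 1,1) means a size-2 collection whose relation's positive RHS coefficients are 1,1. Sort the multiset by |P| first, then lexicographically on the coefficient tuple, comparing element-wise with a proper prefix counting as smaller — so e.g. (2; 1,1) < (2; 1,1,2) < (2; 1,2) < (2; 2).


Minimal non-faces — 14 found among 9 rays, 18 max cones:

  P = {3,6}:  v_{3} + v_{6} = 0 — sig = (2; —)
  P = {4,5}:  v_{4} + v_{5} = 0 — sig = (2; —)
  P = {1,3}:  v_{1} + v_{3} = v_{5} + v_{9} — sig = (2; 1,1)
  P = {1,4}:  v_{1} + v_{4} = v_{6} + v_{9} — sig = (2; 1,1)
  P = {3,4}:  v_{3} + v_{4} = v_{2} + v_{8} + v_{9} — sig = (2; 1,1,1)
  P = {4,7}:  v_{4} + v_{7} = v_{3} + v_{8} + v_{9} — sig = (2; 1,1,1)
  P = {6,7}:  v_{6} + v_{7} = v_{5} + v_{8} + v_{9} — sig = (2; 1,1,1)
  P = {1,7}:  v_{1} + v_{7} = 2·v_{5} + v_{8} + 2·v_{9} — sig = (2; 1,2,2)
  P = {2,7}:  v_{2} + v_{7} = 2·v_{3} — sig = (2; 2)
  P = {1,2,8}:  v_{1} + v_{2} + v_{8} = 0 — sig = (3; —)
  P = {5,6,9}:  v_{5} + v_{6} + v_{9} = v_{1} — sig = (3; 1)
  P = {2,5,8,9}:  v_{2} + v_{5} + v_{8} + v_{9} = v_{3} — sig = (4; 1)
  P = {2,6,8,9}:  v_{2} + v_{6} + v_{8} + v_{9} = v_{4} — sig = (4; 1)
  P = {3,5,8,9}:  v_{3} + v_{5} + v_{8} + v_{9} = v_{7} — sig = (4; 1)

Hence PRS(X_Σ) =
    (2; —)
    (2; —)
    (2; 1,1)
    (2; 1,1)
    (2; 1,1,1)
    (2; 1,1,1)
    (2; 1,1,1)
    (2; 1,2,2)
    (2; 2)
    (3; —)
    (3; 1)
    (4; 1)
    (4; 1)
    (4; 1)


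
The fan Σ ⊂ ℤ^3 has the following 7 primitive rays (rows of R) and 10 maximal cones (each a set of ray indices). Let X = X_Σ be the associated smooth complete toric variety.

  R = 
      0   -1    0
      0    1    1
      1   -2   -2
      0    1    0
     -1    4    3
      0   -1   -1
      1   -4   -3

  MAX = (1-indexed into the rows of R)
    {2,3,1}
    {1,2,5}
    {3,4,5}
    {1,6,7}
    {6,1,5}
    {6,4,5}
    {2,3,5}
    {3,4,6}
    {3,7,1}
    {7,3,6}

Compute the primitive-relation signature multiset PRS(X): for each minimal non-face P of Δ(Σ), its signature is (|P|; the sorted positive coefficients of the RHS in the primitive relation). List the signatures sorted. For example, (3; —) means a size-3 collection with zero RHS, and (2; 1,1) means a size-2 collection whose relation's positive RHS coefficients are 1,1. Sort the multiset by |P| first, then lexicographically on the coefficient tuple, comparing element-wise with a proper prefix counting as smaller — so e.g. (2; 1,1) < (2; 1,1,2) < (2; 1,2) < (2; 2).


Δ(Σ) — 7 vertices, 9 min non-faces:

  P={1,4}:  v_{1} + v_{4} = 0  →  sig = (2; —)
  P={2,6}:  v_{2} + v_{6} = 0  →  sig = (2; —)
  P={5,7}:  v_{5} + v_{7} = 0  →  sig = (2; —)
  P={2,4}:  v_{2} + v_{4} = v_{3} + v_{5}  →  sig = (2; 1,1)
  P={2,7}:  v_{2} + v_{7} = v_{1} + v_{3}  →  sig = (2; 1,1)
  P={4,7}:  v_{4} + v_{7} = v_{3} + v_{6}  →  sig = (2; 1,1)
  P={1,3,5}:  v_{1} + v_{3} + v_{5} = v_{2}  →  sig = (3; 1)
  P={1,3,6}:  v_{1} + v_{3} + v_{6} = v_{7}  →  sig = (3; 1)
  P={3,5,6}:  v_{3} + v_{5} + v_{6} = v_{4}  →  sig = (3; 1)

Signatures (|P|; sorted positive RHS coefficients), sorted:
    |P|=2: 6 collections, coeffs (), (), (), (1,1), (1,1), (1,1)
    |P|=3: 3 collections, coeffs (1), (1), (1)


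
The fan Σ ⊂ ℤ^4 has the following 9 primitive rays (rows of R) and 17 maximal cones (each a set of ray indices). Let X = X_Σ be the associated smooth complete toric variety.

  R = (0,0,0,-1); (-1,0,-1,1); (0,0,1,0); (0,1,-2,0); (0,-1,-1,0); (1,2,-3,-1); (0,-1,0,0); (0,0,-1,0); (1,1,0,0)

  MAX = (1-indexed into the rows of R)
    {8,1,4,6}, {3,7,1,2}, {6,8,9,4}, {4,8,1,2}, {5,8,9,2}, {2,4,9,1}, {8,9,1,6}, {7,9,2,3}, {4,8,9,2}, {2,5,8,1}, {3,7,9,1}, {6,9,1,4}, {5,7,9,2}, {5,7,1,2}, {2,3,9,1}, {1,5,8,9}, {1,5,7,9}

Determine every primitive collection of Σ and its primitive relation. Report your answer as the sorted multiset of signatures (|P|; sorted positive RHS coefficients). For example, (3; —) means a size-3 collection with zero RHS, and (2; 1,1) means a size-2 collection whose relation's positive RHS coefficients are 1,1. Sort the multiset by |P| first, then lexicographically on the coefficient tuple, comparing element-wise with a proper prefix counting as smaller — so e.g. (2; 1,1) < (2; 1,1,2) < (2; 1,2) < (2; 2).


Minimal non-faces — 14 found among 9 rays, 17 max cones:

  P={3,8}:  v_{3} + v_{8} = 0 — sig = (2; —)
  P={3,5}:  v_{3} + v_{5} = v_{7} — sig = (2; 1)
  P={7,8}:  v_{7} + v_{8} = v_{5} — sig = (2; 1)
  P={3,4}:  v_{3} + v_{4} = v_{1} + v_{2} + v_{9} — sig = (2; 1,1,1)
  P={3,6}:  v_{3} + v_{6} = v_{1} + v_{4} + v_{9} — sig = (2; 1,1,1)
  P={6,7}:  v_{6} + v_{7} = v_{1} + 3·v_{8} + v_{9} — sig = (2; 1,1,3)
  P={5,6}:  v_{5} + v_{6} = v_{1} + 4·v_{8} + v_{9} — sig = (2; 1,1,4)
  P={2,6}:  v_{2} + v_{6} = 2·v_{4} — sig = (2; 2)
  P={4,7}:  v_{4} + v_{7} = 2·v_{8} — sig = (2; 2)
  P={4,5}:  v_{4} + v_{5} = 3·v_{8} — sig = (2; 3)
  P={1,2,7,9}:  v_{1} + v_{2} + v_{7} + v_{9} = v_{8} — sig = (4; 1)
  P={1,2,8,9}:  v_{1} + v_{2} + v_{8} + v_{9} = v_{4} — sig = (4; 1)
  P={1,4,8,9}:  v_{1} + v_{4} + v_{8} + v_{9} = v_{6} — sig = (4; 1)
  P={1,2,5,9}:  v_{1} + v_{2} + v_{5} + v_{9} = 2·v_{8} — sig = (4; 2)

Hence PRS(X_Σ) =
[(2; —), (2; 1), (2; 1), (2; 1,1,1), (2; 1,1,1), (2; 1,1,3), (2; 1,1,4), (2; 2), (2; 2), (2; 3), (4; 1), (4; 1), (4; 1), (4; 2)]


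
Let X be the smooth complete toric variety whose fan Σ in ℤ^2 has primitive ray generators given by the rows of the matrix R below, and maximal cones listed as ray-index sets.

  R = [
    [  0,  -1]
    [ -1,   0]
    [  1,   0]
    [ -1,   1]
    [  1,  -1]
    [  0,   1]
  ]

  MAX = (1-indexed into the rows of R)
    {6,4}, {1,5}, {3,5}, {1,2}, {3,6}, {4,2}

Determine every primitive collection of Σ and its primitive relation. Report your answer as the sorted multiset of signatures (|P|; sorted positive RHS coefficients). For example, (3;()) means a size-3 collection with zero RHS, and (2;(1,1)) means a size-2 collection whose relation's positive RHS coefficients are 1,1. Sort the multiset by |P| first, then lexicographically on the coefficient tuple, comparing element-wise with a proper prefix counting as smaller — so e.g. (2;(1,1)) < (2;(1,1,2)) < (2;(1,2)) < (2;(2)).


The 9 primitive collections of Σ (r=6, n=2):

  P={1,6}:  v_{1} + v_{6} = 0  →  sig = (2;())
  P={2,3}:  v_{2} + v_{3} = 0  →  sig = (2;())
  P={4,5}:  v_{4} + v_{5} = 0  →  sig = (2;())
  P={1,3}:  v_{1} + v_{3} = v_{5}  →  sig = (2;(1))
  P={1,4}:  v_{1} + v_{4} = v_{2}  →  sig = (2;(1))
  P={2,5}:  v_{2} + v_{5} = v_{1}  →  sig = (2;(1))
  P={2,6}:  v_{2} + v_{6} = v_{4}  →  sig = (2;(1))
  P={3,4}:  v_{3} + v_{4} = v_{6}  →  sig = (2;(1))
  P={5,6}:  v_{5} + v_{6} = v_{3}  →  sig = (2;(1))

so the primitive-relation signature multiset is
    (2;())
    (2;())
    (2;())
    (2;(1))
    (2;(1))
    (2;(1))
    (2;(1))
    (2;(1))
    (2;(1))


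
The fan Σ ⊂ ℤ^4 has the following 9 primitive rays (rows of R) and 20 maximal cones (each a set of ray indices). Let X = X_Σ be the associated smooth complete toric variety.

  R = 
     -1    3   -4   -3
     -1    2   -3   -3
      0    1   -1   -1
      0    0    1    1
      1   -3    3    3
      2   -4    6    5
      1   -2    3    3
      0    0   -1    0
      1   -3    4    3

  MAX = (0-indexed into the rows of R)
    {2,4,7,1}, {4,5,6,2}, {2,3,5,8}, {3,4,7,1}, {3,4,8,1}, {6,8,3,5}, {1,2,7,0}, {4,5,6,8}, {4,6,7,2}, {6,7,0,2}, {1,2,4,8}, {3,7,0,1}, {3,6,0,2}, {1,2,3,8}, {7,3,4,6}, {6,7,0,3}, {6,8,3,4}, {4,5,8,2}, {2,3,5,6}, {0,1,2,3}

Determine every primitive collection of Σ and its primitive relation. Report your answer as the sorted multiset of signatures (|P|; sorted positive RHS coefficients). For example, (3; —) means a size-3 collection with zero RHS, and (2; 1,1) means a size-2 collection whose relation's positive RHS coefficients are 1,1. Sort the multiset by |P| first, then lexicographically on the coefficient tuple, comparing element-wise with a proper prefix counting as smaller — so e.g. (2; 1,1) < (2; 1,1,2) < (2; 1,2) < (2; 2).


Primitive collections (11):

  {0,8}:  v_{0} + v_{8} = 0  ⇒ sig = (2; —)
  {1,6}:  v_{1} + v_{6} = 0  ⇒ sig = (2; —)
  {0,4}:  v_{0} + v_{4} = v_{7}  ⇒ sig = (2; 1)
  {7,8}:  v_{7} + v_{8} = v_{4}  ⇒ sig = (2; 1)
  {0,5}:  v_{0} + v_{5} = v_{2} + v_{6}  ⇒ sig = (2; 1,1)
  {1,5}:  v_{1} + v_{5} = v_{2} + v_{8}  ⇒ sig = (2; 1,1)
  {5,7}:  v_{5} + v_{7} = v_{2} + v_{4} + v_{6}  ⇒ sig = (2; 1,1,1)
  {2,3,4}:  v_{2} + v_{3} + v_{4} = v_{6}  ⇒ sig = (3; 1)
  {2,6,8}:  v_{2} + v_{6} + v_{8} = v_{5}  ⇒ sig = (3; 1)
  {2,3,7}:  v_{2} + v_{3} + v_{7} = v_{0} + v_{6}  ⇒ sig = (3; 1,1)
  {3,4,5}:  v_{3} + v_{4} + v_{5} = 2·v_{6} + v_{8}  ⇒ sig = (3; 1,2)

Hence PRS(X_Σ) =
[(2; —), (2; —), (2; 1), (2; 1), (2; 1,1), (2; 1,1), (2; 1,1,1), (3; 1), (3; 1), (3; 1,1), (3; 1,2)]


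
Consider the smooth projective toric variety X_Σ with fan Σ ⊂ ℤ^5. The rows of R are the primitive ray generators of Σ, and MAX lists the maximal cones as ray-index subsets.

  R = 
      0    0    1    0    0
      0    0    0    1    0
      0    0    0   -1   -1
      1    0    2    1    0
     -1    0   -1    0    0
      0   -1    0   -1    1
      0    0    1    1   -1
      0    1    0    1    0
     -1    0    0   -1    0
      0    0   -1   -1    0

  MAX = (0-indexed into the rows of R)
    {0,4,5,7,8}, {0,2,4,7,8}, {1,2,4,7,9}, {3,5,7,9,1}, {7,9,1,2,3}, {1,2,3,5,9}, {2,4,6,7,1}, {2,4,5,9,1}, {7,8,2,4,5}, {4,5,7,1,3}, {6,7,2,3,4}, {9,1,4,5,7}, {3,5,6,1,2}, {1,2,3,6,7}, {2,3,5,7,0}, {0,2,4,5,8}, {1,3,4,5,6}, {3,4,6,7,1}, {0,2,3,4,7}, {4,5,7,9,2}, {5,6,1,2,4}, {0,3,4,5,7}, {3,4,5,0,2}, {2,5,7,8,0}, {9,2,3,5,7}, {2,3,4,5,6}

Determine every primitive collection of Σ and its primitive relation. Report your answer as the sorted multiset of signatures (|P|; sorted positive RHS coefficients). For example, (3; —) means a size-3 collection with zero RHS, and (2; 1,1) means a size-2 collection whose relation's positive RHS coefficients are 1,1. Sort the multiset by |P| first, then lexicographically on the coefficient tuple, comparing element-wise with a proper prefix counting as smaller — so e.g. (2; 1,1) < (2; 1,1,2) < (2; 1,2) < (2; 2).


14 minimal non-faces of Δ(Σ) (on 10 rays):

  {0,1}:  v_{0} + v_{1} = v_{3} + v_{4}  ⇒ sig = (2; 1,1)
  {1,8}:  v_{1} + v_{8} = v_{0} + v_{4}  ⇒ sig = (2; 1,1)
  {6,9}:  v_{6} + v_{9} = v_{1} + v_{2}  ⇒ sig = (2; 1,1)
  {0,9}:  v_{0} + v_{9} = v_{2} + v_{5} + v_{7}  ⇒ sig = (2; 1,1,1)
  {6,8}:  v_{6} + v_{8} = v_{0} + v_{2} + v_{3} + 2·v_{4}  ⇒ sig = (2; 1,1,1,2)
  {0,6}:  v_{0} + v_{6} = v_{2} + 2·v_{3} + 2·v_{4}  ⇒ sig = (2; 1,2,2)
  {8,9}:  v_{8} + v_{9} = 2·v_{2} + v_{4} + 2·v_{5} + 2·v_{7}  ⇒ sig = (2; 1,2,2,2)
  {3,8}:  v_{3} + v_{8} = 2·v_{0}  ⇒ sig = (2; 2)
  {3,4,9}:  v_{3} + v_{4} + v_{9} = 0  ⇒ sig = (3; —)
  {5,6,7}:  v_{5} + v_{6} + v_{7} = v_{3} + v_{4}  ⇒ sig = (3; 1,1)
  {1,2,5,7}:  v_{1} + v_{2} + v_{5} + v_{7} = 0  ⇒ sig = (4; —)
  {1,2,3,4}:  v_{1} + v_{2} + v_{3} + v_{4} = v_{6}  ⇒ sig = (4; 1)
  {0,2,4,5,7}:  v_{0} + v_{2} + v_{4} + v_{5} + v_{7} = v_{8}  ⇒ sig = (5; 1)
  {2,3,4,5,7}:  v_{2} + v_{3} + v_{4} + v_{5} + v_{7} = v_{0}  ⇒ sig = (5; 1)

Signatures (|P|; sorted positive RHS coefficients), sorted:
{ (2; 1,1) ×3,  (2; 1,1,1),  (2; 1,1,1,2),  (2; 1,2,2),  (2; 1,2,2,2),  (2; 2),  (3; —),  (3; 1,1),  (4; —),  (4; 1),  (5; 1) ×2 }


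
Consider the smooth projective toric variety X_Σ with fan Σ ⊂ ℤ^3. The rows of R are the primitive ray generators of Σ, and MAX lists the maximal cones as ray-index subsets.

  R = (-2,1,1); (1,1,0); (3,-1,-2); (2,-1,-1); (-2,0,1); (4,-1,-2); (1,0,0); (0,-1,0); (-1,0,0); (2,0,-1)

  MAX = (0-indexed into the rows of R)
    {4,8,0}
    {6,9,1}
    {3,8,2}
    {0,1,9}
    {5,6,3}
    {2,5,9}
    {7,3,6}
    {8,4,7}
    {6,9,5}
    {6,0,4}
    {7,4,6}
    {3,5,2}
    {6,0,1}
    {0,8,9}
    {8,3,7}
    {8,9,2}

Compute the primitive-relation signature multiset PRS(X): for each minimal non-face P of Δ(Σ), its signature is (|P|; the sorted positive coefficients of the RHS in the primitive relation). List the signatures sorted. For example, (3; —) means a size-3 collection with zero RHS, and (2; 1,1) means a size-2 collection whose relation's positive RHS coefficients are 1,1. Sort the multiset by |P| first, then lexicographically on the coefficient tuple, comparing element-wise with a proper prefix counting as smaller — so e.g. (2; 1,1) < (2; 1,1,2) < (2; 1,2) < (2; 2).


Δ(Σ) — 10 vertices, 22 min non-faces:

  P = {0,3}:  v_{0} + v_{3} = 0 ; sig = (2; —)
  P = {4,9}:  v_{4} + v_{9} = 0 ; sig = (2; —)
  P = {6,8}:  v_{6} + v_{8} = 0 ; sig = (2; —)
  P = {0,5}:  v_{0} + v_{5} = v_{9} ; sig = (2; 1)
  P = {0,7}:  v_{0} + v_{7} = v_{4} ; sig = (2; 1)
  P = {1,7}:  v_{1} + v_{7} = v_{6} ; sig = (2; 1)
  P = {2,6}:  v_{2} + v_{6} = v_{5} ; sig = (2; 1)
  P = {3,4}:  v_{3} + v_{4} = v_{7} ; sig = (2; 1)
  P = {3,9}:  v_{3} + v_{9} = v_{5} ; sig = (2; 1)
  P = {4,5}:  v_{4} + v_{5} = v_{3} ; sig = (2; 1)
  P = {5,8}:  v_{5} + v_{8} = v_{2} ; sig = (2; 1)
  P = {7,9}:  v_{7} + v_{9} = v_{3} ; sig = (2; 1)
  P = {0,2}:  v_{0} + v_{2} = v_{8} + v_{9} ; sig = (2; 1,1)
  P = {1,3}:  v_{1} + v_{3} = v_{6} + v_{9} ; sig = (2; 1,1)
  P = {1,4}:  v_{1} + v_{4} = v_{0} + v_{6} ; sig = (2; 1,1)
  P = {1,8}:  v_{1} + v_{8} = v_{0} + v_{9} ; sig = (2; 1,1)
  P = {2,4}:  v_{2} + v_{4} = v_{3} + v_{8} ; sig = (2; 1,1)
  P = {1,5}:  v_{1} + v_{5} = v_{6} + 2·v_{9} ; sig = (2; 1,2)
  P = {2,7}:  v_{2} + v_{7} = 2·v_{3} + v_{8} ; sig = (2; 1,2)
  P = {1,2}:  v_{1} + v_{2} = 2·v_{9} ; sig = (2; 2)
  P = {5,7}:  v_{5} + v_{7} = 2·v_{3} ; sig = (2; 2)
  P = {0,6,9}:  v_{0} + v_{6} + v_{9} = v_{1} ; sig = (3; 1)

Signatures (|P|; sorted positive RHS coefficients), sorted:
    |P|=2: 21 collections, coeffs (), (), (), (1), (1), (1), (1), (1), (1), (1), (1), (1), (1,1), (1,1), (1,1), (1,1), (1,1), (1,2), (1,2), (2), (2)
    |P|=3: 1 collection, coeffs (1)


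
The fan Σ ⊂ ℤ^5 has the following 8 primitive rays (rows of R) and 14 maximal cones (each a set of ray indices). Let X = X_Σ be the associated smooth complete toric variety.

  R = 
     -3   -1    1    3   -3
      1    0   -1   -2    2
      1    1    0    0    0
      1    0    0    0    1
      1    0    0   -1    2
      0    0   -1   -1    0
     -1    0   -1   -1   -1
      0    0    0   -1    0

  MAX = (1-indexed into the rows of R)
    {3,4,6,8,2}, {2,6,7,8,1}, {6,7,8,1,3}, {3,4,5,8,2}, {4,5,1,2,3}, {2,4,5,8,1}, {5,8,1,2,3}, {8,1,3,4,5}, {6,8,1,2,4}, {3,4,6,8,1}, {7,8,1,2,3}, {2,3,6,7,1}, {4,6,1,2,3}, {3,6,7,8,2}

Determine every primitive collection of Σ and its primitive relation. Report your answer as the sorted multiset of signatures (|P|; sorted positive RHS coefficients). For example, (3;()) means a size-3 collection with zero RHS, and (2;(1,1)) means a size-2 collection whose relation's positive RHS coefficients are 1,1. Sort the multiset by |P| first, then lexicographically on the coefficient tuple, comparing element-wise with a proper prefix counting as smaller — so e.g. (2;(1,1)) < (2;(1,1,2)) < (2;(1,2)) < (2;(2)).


5 collections generate NE(X_Σ); each relation:

  P={4,7}:  v_{4} + v_{7} = v_{6}  ⟹  sig = (2;(1))
  P={5,6}:  v_{5} + v_{6} = v_{2}  ⟹  sig = (2;(1))
  P={5,7}:  v_{5} + v_{7} = v_{1} + 2·v_{2} + v_{3} + v_{8}  ⟹  sig = (2;(1,1,1,2))
  P={1,2,3,4,8}:  v_{1} + v_{2} + v_{3} + v_{4} + v_{8} = 0  ⟹  sig = (5;())
  P={1,2,3,6,8}:  v_{1} + v_{2} + v_{3} + v_{6} + v_{8} = v_{7}  ⟹  sig = (5;(1))

Signatures (|P|; sorted positive RHS coefficients), sorted:
    |P|=2: 3 collections, coeffs (1), (1), (1,1,1,2)
    |P|=5: 2 collections, coeffs (), (1)
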